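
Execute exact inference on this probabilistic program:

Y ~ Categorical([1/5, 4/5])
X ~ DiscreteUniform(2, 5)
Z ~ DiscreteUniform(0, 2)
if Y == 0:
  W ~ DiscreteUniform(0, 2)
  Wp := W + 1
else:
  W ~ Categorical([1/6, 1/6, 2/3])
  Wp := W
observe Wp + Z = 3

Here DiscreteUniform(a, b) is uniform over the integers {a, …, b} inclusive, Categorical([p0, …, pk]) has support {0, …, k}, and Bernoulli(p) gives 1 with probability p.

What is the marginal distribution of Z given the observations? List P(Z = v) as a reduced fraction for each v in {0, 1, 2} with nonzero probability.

Enumerate traces; 20 have nonzero weight after conditioning:
  (Y=0, X=2, Z=0, W=2) weight 1/180
  (Y=0, X=2, Z=1, W=1) weight 1/180
  (Y=0, X=2, Z=2, W=0) weight 1/180
  (Y=0, X=3, Z=0, W=2) weight 1/180
  (Y=0, X=3, Z=1, W=1) weight 1/180
  (Y=0, X=3, Z=2, W=0) weight 1/180
  (Y=0, X=4, Z=0, W=2) weight 1/180
  (Y=0, X=4, Z=1, W=1) weight 1/180
  … 12 more
Group by Z:
  weight(Z=0) = 1/45
  weight(Z=1) = 1/5
  weight(Z=2) = 1/15
Total weight = 1/45 + 1/5 + 1/15 = 13/45
P(Z=0 | obs) = 1/45 / 13/45 = 1/13
P(Z=1 | obs) = 1/5 / 13/45 = 9/13
P(Z=2 | obs) = 1/15 / 13/45 = 3/13

P(Z=0) = 1/13, P(Z=1) = 9/13, P(Z=2) = 3/13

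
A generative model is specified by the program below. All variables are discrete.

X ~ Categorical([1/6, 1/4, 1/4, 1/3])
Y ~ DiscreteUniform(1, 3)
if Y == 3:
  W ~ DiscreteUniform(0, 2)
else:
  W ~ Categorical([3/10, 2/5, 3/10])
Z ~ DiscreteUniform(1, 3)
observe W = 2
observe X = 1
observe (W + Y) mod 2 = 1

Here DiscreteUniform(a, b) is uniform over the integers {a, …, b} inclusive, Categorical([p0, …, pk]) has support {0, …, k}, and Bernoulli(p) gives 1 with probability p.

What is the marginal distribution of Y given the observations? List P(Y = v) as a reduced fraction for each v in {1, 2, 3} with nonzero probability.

P(Y=1) = 9/19, P(Y=3) = 10/19

Enumerate traces; 6 have nonzero weight after conditioning:
  (X=1, Y=1, W=2, Z=1) weight 1/120
  (X=1, Y=1, W=2, Z=2) weight 1/120
  (X=1, Y=1, W=2, Z=3) weight 1/120
  (X=1, Y=3, W=2, Z=1) weight 1/108
  (X=1, Y=3, W=2, Z=2) weight 1/108
  (X=1, Y=3, W=2, Z=3) weight 1/108
Group by Y:
  weight(Y=1) = 1/40
  weight(Y=3) = 1/36
Total weight = 1/40 + 1/36 = 19/360
P(Y=1 | obs) = 1/40 / 19/360 = 9/19
P(Y=3 | obs) = 1/36 / 19/360 = 10/19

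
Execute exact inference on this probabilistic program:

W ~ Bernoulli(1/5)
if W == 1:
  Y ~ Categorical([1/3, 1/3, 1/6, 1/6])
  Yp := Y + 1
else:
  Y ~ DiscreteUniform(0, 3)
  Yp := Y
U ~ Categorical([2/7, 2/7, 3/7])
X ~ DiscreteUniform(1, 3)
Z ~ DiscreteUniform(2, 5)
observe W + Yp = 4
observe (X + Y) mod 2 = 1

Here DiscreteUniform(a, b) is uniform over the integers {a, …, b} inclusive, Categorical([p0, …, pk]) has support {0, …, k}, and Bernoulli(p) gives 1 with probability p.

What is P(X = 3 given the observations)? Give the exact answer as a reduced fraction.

Enumerate traces; 24 have nonzero weight after conditioning:
  (W=1, Y=2, U=0, X=1, Z=2) weight 1/1260
  (W=1, Y=2, U=0, X=1, Z=3) weight 1/1260
  (W=1, Y=2, U=0, X=1, Z=4) weight 1/1260
  (W=1, Y=2, U=0, X=1, Z=5) weight 1/1260
  (W=1, Y=2, U=0, X=3, Z=2) weight 1/1260
  (W=1, Y=2, U=0, X=3, Z=3) weight 1/1260
  (W=1, Y=2, U=0, X=3, Z=4) weight 1/1260
  (W=1, Y=2, U=0, X=3, Z=5) weight 1/1260
  … 16 more
Group by X:
  weight(X=1) = 1/90
  weight(X=3) = 1/90
Total weight = 1/90 + 1/90 = 1/45
P(X=1 | obs) = 1/90 / 1/45 = 1/2
P(X=3 | obs) = 1/90 / 1/45 = 1/2

P(X = 3 | obs) = 1/2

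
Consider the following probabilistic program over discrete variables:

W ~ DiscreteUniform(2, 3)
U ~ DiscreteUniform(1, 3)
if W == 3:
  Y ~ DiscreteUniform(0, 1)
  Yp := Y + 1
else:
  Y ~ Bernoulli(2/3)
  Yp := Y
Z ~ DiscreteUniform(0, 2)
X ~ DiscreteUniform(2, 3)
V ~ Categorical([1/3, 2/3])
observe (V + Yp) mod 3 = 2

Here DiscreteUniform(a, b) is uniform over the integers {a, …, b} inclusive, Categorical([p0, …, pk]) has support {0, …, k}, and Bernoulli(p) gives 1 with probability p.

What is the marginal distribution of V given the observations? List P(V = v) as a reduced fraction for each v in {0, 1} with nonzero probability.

Enumerate traces; 54 have nonzero weight after conditioning:
  (W=2, U=1, Y=1, Z=0, X=2, V=1) weight 1/81
  (W=2, U=1, Y=1, Z=0, X=3, V=1) weight 1/81
  (W=2, U=1, Y=1, Z=1, X=2, V=1) weight 1/81
  (W=2, U=1, Y=1, Z=1, X=3, V=1) weight 1/81
  (W=2, U=1, Y=1, Z=2, X=2, V=1) weight 1/81
  (W=2, U=1, Y=1, Z=2, X=3, V=1) weight 1/81
  (W=2, U=2, Y=1, Z=0, X=2, V=1) weight 1/81
  (W=2, U=2, Y=1, Z=0, X=3, V=1) weight 1/81
  (W=3, U=1, Y=1, Z=0, X=2, V=0) weight 1/216
  … 45 more
Group by V:
  weight(V=0) = 1/12
  weight(V=1) = 7/18
Total weight = 1/12 + 7/18 = 17/36
P(V=0 | obs) = 1/12 / 17/36 = 3/17
P(V=1 | obs) = 7/18 / 17/36 = 14/17

P(V=0) = 3/17, P(V=1) = 14/17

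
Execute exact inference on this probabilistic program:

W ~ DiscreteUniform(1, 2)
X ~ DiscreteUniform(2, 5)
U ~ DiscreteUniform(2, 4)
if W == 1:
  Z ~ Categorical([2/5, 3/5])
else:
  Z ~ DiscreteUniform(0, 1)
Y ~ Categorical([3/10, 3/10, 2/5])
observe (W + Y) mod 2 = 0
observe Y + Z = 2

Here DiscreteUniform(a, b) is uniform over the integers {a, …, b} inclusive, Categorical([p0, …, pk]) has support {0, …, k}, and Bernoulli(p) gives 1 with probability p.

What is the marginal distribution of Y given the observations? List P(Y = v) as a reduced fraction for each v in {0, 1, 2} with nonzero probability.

Enumerate traces; 24 have nonzero weight after conditioning:
  (W=1, X=2, U=2, Z=1, Y=1) weight 3/400
  (W=1, X=2, U=3, Z=1, Y=1) weight 3/400
  (W=1, X=2, U=4, Z=1, Y=1) weight 3/400
  (W=1, X=3, U=2, Z=1, Y=1) weight 3/400
  (W=1, X=3, U=3, Z=1, Y=1) weight 3/400
  (W=1, X=3, U=4, Z=1, Y=1) weight 3/400
  (W=1, X=4, U=2, Z=1, Y=1) weight 3/400
  (W=1, X=4, U=3, Z=1, Y=1) weight 3/400
  (W=2, X=2, U=2, Z=0, Y=2) weight 1/120
  … 15 more
Group by Y:
  weight(Y=1) = 9/100
  weight(Y=2) = 1/10
Total weight = 9/100 + 1/10 = 19/100
P(Y=1 | obs) = 9/100 / 19/100 = 9/19
P(Y=2 | obs) = 1/10 / 19/100 = 10/19

P(Y=1) = 9/19, P(Y=2) = 10/19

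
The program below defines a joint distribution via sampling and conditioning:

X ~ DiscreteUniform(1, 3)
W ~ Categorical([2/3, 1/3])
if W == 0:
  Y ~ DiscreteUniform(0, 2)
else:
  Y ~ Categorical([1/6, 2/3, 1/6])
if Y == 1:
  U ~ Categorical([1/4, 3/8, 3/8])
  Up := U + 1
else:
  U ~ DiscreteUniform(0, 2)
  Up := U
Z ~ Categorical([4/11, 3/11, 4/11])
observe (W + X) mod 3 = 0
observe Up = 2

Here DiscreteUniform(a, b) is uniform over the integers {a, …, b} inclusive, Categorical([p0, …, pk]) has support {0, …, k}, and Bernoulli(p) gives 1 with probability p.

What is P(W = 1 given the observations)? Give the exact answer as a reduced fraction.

Enumerate traces; 18 have nonzero weight after conditioning:
  (X=2, W=1, Y=0, U=2, Z=0) weight 2/891
  (X=2, W=1, Y=0, U=2, Z=1) weight 1/594
  (X=2, W=1, Y=0, U=2, Z=2) weight 2/891
  (X=2, W=1, Y=1, U=1, Z=0) weight 1/99
  (X=2, W=1, Y=1, U=1, Z=1) weight 1/132
  (X=2, W=1, Y=1, U=1, Z=2) weight 1/99
  (X=2, W=1, Y=2, U=2, Z=0) weight 2/891
  (X=2, W=1, Y=2, U=2, Z=1) weight 1/594
  (X=3, W=0, Y=0, U=2, Z=0) weight 8/891
  … 9 more
Group by W:
  weight(W=0) = 25/324
  weight(W=1) = 13/324
Total weight = 25/324 + 13/324 = 19/162
P(W=0 | obs) = 25/324 / 19/162 = 25/38
P(W=1 | obs) = 13/324 / 19/162 = 13/38

P(W = 1 | obs) = 13/38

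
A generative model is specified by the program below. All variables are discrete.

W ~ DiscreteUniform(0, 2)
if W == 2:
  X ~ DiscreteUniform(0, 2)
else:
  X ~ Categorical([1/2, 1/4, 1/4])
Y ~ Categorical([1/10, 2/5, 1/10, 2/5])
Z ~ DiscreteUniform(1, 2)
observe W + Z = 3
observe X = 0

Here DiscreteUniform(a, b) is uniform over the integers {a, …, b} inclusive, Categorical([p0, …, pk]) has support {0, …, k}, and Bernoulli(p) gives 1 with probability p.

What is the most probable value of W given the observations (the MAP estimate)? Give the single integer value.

argmax_v P(W = v | obs) = 1

Enumerate traces; 8 have nonzero weight after conditioning:
  (W=1, X=0, Y=0, Z=2) weight 1/120
  (W=1, X=0, Y=1, Z=2) weight 1/30
  (W=1, X=0, Y=2, Z=2) weight 1/120
  (W=1, X=0, Y=3, Z=2) weight 1/30
  (W=2, X=0, Y=0, Z=1) weight 1/180
  (W=2, X=0, Y=1, Z=1) weight 1/45
  (W=2, X=0, Y=2, Z=1) weight 1/180
  (W=2, X=0, Y=3, Z=1) weight 1/45
Group by W:
  weight(W=1) = 1/12
  weight(W=2) = 1/18
Total weight = 1/12 + 1/18 = 5/36
P(W=1 | obs) = 1/12 / 5/36 = 3/5
P(W=2 | obs) = 1/18 / 5/36 = 2/5
argmax = 1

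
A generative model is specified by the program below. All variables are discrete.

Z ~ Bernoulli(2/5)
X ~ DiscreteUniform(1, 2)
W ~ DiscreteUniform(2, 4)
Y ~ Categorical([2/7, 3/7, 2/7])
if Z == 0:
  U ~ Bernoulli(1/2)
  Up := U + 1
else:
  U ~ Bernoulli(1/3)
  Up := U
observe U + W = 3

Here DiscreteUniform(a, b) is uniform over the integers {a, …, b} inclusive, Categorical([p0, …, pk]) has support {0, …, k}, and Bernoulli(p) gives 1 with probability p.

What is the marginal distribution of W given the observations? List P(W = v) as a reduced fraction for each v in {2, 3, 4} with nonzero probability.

P(W=2) = 13/30, P(W=3) = 17/30

Enumerate traces; 24 have nonzero weight after conditioning:
  (Z=0, X=1, W=2, Y=0, U=1) weight 1/70
  (Z=0, X=1, W=2, Y=1, U=1) weight 3/140
  (Z=0, X=1, W=2, Y=2, U=1) weight 1/70
  (Z=0, X=1, W=3, Y=0, U=0) weight 1/70
  (Z=0, X=1, W=3, Y=1, U=0) weight 3/140
  (Z=0, X=1, W=3, Y=2, U=0) weight 1/70
  (Z=0, X=2, W=2, Y=0, U=1) weight 1/70
  (Z=0, X=2, W=2, Y=1, U=1) weight 3/140
  … 16 more
Group by W:
  weight(W=2) = 13/90
  weight(W=3) = 17/90
Total weight = 13/90 + 17/90 = 1/3
P(W=2 | obs) = 13/90 / 1/3 = 13/30
P(W=3 | obs) = 17/90 / 1/3 = 17/30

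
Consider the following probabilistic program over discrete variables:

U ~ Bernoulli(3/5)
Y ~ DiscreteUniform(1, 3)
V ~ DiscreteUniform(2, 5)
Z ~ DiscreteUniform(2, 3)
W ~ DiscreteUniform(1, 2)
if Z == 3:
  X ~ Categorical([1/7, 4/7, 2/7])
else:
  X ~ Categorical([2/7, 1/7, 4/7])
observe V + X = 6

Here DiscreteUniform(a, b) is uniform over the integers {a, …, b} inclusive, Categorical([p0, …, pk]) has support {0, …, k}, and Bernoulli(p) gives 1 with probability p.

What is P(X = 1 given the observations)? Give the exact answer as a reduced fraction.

Enumerate traces; 48 have nonzero weight after conditioning:
  (U=0, Y=1, V=4, Z=2, W=1, X=2) weight 1/210
  (U=0, Y=1, V=4, Z=2, W=2, X=2) weight 1/210
  (U=0, Y=1, V=4, Z=3, W=1, X=2) weight 1/420
  (U=0, Y=1, V=4, Z=3, W=2, X=2) weight 1/420
  (U=0, Y=1, V=5, Z=2, W=1, X=1) weight 1/840
  (U=0, Y=1, V=5, Z=2, W=2, X=1) weight 1/840
  (U=0, Y=1, V=5, Z=3, W=1, X=1) weight 1/210
  (U=0, Y=1, V=5, Z=3, W=2, X=1) weight 1/210
  … 40 more
Group by X:
  weight(X=1) = 5/56
  weight(X=2) = 3/28
Total weight = 5/56 + 3/28 = 11/56
P(X=1 | obs) = 5/56 / 11/56 = 5/11
P(X=2 | obs) = 3/28 / 11/56 = 6/11

P(X = 1 | obs) = 5/11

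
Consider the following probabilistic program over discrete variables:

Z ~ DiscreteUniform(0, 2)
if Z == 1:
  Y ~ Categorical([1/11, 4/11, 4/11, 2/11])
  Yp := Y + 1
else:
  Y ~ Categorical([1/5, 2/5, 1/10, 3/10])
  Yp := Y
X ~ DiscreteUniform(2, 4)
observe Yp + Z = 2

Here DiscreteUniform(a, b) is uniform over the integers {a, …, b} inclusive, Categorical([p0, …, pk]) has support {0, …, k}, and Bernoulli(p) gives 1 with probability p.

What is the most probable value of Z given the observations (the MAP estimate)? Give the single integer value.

Enumerate traces; 9 have nonzero weight after conditioning:
  (Z=0, Y=2, X=2) weight 1/90
  (Z=0, Y=2, X=3) weight 1/90
  (Z=0, Y=2, X=4) weight 1/90
  (Z=1, Y=0, X=2) weight 1/99
  (Z=1, Y=0, X=3) weight 1/99
  (Z=1, Y=0, X=4) weight 1/99
  (Z=2, Y=0, X=2) weight 1/45
  (Z=2, Y=0, X=3) weight 1/45
  … 1 more
Group by Z:
  weight(Z=0) = 1/30
  weight(Z=1) = 1/33
  weight(Z=2) = 1/15
Total weight = 1/30 + 1/33 + 1/15 = 43/330
P(Z=0 | obs) = 1/30 / 43/330 = 11/43
P(Z=1 | obs) = 1/33 / 43/330 = 10/43
P(Z=2 | obs) = 1/15 / 43/330 = 22/43
argmax = 2

argmax_v P(Z = v | obs) = 2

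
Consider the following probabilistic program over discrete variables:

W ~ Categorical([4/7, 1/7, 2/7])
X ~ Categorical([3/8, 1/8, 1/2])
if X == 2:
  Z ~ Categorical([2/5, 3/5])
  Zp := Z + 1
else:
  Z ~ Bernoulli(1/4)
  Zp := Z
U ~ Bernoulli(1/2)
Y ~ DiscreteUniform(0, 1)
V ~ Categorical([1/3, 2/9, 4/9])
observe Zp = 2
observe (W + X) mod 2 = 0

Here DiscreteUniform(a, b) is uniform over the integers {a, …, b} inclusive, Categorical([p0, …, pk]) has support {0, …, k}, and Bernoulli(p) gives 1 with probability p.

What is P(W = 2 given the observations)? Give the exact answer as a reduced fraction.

P(W = 2 | obs) = 1/3

Enumerate traces; 24 have nonzero weight after conditioning:
  (W=0, X=2, Z=1, U=0, Y=0, V=0) weight 1/70
  (W=0, X=2, Z=1, U=0, Y=0, V=1) weight 1/105
  (W=0, X=2, Z=1, U=0, Y=0, V=2) weight 2/105
  (W=0, X=2, Z=1, U=0, Y=1, V=0) weight 1/70
  (W=0, X=2, Z=1, U=0, Y=1, V=1) weight 1/105
  (W=0, X=2, Z=1, U=0, Y=1, V=2) weight 2/105
  (W=0, X=2, Z=1, U=1, Y=0, V=0) weight 1/70
  (W=0, X=2, Z=1, U=1, Y=0, V=1) weight 1/105
  (W=2, X=2, Z=1, U=0, Y=0, V=0) weight 1/140
  … 15 more
Group by W:
  weight(W=0) = 6/35
  weight(W=2) = 3/35
Total weight = 6/35 + 3/35 = 9/35
P(W=0 | obs) = 6/35 / 9/35 = 2/3
P(W=2 | obs) = 3/35 / 9/35 = 1/3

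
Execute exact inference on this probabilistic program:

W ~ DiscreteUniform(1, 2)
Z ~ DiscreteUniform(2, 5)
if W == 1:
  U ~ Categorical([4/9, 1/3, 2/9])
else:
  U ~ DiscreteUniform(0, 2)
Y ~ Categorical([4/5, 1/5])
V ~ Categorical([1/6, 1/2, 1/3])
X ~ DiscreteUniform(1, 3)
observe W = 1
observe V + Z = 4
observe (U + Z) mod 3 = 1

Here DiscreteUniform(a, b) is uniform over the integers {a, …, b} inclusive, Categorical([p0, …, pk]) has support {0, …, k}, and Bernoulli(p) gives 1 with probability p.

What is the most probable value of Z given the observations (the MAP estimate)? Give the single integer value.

argmax_v P(Z = v | obs) = 3

Enumerate traces; 18 have nonzero weight after conditioning:
  (W=1, Z=2, U=2, Y=0, V=2, X=1) weight 1/405
  (W=1, Z=2, U=2, Y=0, V=2, X=2) weight 1/405
  (W=1, Z=2, U=2, Y=0, V=2, X=3) weight 1/405
  (W=1, Z=2, U=2, Y=1, V=2, X=1) weight 1/1620
  (W=1, Z=2, U=2, Y=1, V=2, X=2) weight 1/1620
  (W=1, Z=2, U=2, Y=1, V=2, X=3) weight 1/1620
  (W=1, Z=3, U=1, Y=0, V=1, X=1) weight 1/180
  (W=1, Z=3, U=1, Y=0, V=1, X=2) weight 1/180
  (W=1, Z=4, U=0, Y=0, V=0, X=1) weight 1/405
  … 9 more
Group by Z:
  weight(Z=2) = 1/108
  weight(Z=3) = 1/48
  weight(Z=4) = 1/108
Total weight = 1/108 + 1/48 + 1/108 = 17/432
P(Z=2 | obs) = 1/108 / 17/432 = 4/17
P(Z=3 | obs) = 1/48 / 17/432 = 9/17
P(Z=4 | obs) = 1/108 / 17/432 = 4/17
argmax = 3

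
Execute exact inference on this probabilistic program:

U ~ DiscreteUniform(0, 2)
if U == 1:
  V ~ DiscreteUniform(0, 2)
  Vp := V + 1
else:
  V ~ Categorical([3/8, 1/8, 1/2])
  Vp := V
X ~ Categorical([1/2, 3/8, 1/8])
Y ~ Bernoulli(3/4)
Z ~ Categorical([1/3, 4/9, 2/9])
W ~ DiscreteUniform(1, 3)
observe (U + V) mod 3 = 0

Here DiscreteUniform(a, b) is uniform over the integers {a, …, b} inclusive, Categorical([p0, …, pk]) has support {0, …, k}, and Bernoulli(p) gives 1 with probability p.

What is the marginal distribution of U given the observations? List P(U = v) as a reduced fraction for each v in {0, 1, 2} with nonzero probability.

P(U=0) = 9/20, P(U=1) = 2/5, P(U=2) = 3/20

Enumerate traces; 162 have nonzero weight after conditioning:
  (U=0, V=0, X=0, Y=0, Z=0, W=1) weight 1/576
  (U=0, V=0, X=0, Y=0, Z=0, W=2) weight 1/576
  (U=0, V=0, X=0, Y=0, Z=0, W=3) weight 1/576
  (U=0, V=0, X=0, Y=0, Z=1, W=1) weight 1/432
  (U=0, V=0, X=0, Y=0, Z=1, W=2) weight 1/432
  (U=0, V=0, X=0, Y=0, Z=1, W=3) weight 1/432
  (U=0, V=0, X=0, Y=0, Z=2, W=1) weight 1/864
  (U=0, V=0, X=0, Y=0, Z=2, W=2) weight 1/864
  (U=1, V=2, X=0, Y=0, Z=0, W=1) weight 1/648
  (U=2, V=1, X=0, Y=0, Z=0, W=1) weight 1/1728
  … 152 more
Group by U:
  weight(U=0) = 1/8
  weight(U=1) = 1/9
  weight(U=2) = 1/24
Total weight = 1/8 + 1/9 + 1/24 = 5/18
P(U=0 | obs) = 1/8 / 5/18 = 9/20
P(U=1 | obs) = 1/9 / 5/18 = 2/5
P(U=2 | obs) = 1/24 / 5/18 = 3/20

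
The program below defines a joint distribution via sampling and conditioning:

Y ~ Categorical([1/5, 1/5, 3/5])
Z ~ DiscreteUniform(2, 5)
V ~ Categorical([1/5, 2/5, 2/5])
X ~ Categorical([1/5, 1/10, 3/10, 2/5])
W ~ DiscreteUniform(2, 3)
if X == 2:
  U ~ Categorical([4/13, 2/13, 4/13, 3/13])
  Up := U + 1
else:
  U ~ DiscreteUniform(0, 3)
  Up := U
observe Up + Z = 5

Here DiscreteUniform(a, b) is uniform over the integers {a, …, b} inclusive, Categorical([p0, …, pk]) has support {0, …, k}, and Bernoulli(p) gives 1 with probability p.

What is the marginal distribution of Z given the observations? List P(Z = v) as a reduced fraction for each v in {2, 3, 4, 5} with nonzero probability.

P(Z=2) = 139/484, P(Z=3) = 115/484, P(Z=4) = 139/484, P(Z=5) = 91/484

Enumerate traces; 270 have nonzero weight after conditioning:
  (Y=0, Z=2, V=0, X=0, W=2, U=3) weight 1/4000
  (Y=0, Z=2, V=0, X=0, W=3, U=3) weight 1/4000
  (Y=0, Z=2, V=0, X=1, W=2, U=3) weight 1/8000
  (Y=0, Z=2, V=0, X=1, W=3, U=3) weight 1/8000
  (Y=0, Z=2, V=0, X=2, W=2, U=2) weight 3/6500
  (Y=0, Z=2, V=0, X=2, W=3, U=2) weight 3/6500
  (Y=0, Z=2, V=0, X=3, W=2, U=3) weight 1/2000
  (Y=0, Z=2, V=0, X=3, W=3, U=3) weight 1/2000
  (Y=0, Z=3, V=0, X=0, W=2, U=2) weight 1/4000
  (Y=0, Z=4, V=0, X=0, W=2, U=1) weight 1/4000
  … 260 more
Group by Z:
  weight(Z=2) = 139/2080
  weight(Z=3) = 23/416
  weight(Z=4) = 139/2080
  weight(Z=5) = 7/160
Total weight = 139/2080 + 23/416 + 139/2080 + 7/160 = 121/520
P(Z=2 | obs) = 139/2080 / 121/520 = 139/484
P(Z=3 | obs) = 23/416 / 121/520 = 115/484
P(Z=4 | obs) = 139/2080 / 121/520 = 139/484
P(Z=5 | obs) = 7/160 / 121/520 = 91/484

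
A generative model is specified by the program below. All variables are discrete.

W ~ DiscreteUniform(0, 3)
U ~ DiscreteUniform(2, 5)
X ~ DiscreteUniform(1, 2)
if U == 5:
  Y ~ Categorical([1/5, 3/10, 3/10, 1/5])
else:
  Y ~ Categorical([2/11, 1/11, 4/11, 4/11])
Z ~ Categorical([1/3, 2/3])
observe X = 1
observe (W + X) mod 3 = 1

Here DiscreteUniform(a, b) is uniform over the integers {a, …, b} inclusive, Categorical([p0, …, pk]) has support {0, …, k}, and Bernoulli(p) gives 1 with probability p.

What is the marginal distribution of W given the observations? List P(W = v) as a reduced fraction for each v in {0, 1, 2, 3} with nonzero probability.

P(W=0) = 1/2, P(W=3) = 1/2

Enumerate traces; 64 have nonzero weight after conditioning:
  (W=0, U=2, X=1, Y=0, Z=0) weight 1/528
  (W=0, U=2, X=1, Y=0, Z=1) weight 1/264
  (W=0, U=2, X=1, Y=1, Z=0) weight 1/1056
  (W=0, U=2, X=1, Y=1, Z=1) weight 1/528
  (W=0, U=2, X=1, Y=2, Z=0) weight 1/264
  (W=0, U=2, X=1, Y=2, Z=1) weight 1/132
  (W=0, U=2, X=1, Y=3, Z=0) weight 1/264
  (W=0, U=2, X=1, Y=3, Z=1) weight 1/132
  (W=3, U=2, X=1, Y=0, Z=0) weight 1/528
  … 55 more
Group by W:
  weight(W=0) = 1/8
  weight(W=3) = 1/8
Total weight = 1/8 + 1/8 = 1/4
P(W=0 | obs) = 1/8 / 1/4 = 1/2
P(W=3 | obs) = 1/8 / 1/4 = 1/2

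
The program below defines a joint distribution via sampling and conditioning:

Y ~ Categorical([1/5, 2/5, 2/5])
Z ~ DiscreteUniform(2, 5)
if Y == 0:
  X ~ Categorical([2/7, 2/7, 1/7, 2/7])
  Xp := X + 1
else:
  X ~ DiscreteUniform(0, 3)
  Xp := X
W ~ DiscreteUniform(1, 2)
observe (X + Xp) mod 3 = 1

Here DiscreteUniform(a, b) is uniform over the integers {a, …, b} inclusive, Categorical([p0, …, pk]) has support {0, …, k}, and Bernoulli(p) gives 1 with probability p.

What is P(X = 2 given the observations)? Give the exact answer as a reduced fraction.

Enumerate traces; 32 have nonzero weight after conditioning:
  (Y=0, Z=2, X=0, W=1) weight 1/140
  (Y=0, Z=2, X=0, W=2) weight 1/140
  (Y=0, Z=2, X=3, W=1) weight 1/140
  (Y=0, Z=2, X=3, W=2) weight 1/140
  (Y=0, Z=3, X=0, W=1) weight 1/140
  (Y=0, Z=3, X=0, W=2) weight 1/140
  (Y=0, Z=3, X=3, W=1) weight 1/140
  (Y=0, Z=3, X=3, W=2) weight 1/140
  (Y=1, Z=2, X=2, W=1) weight 1/80
  … 23 more
Group by X:
  weight(X=0) = 2/35
  weight(X=2) = 1/5
  weight(X=3) = 2/35
Total weight = 2/35 + 1/5 + 2/35 = 11/35
P(X=0 | obs) = 2/35 / 11/35 = 2/11
P(X=2 | obs) = 1/5 / 11/35 = 7/11
P(X=3 | obs) = 2/35 / 11/35 = 2/11

P(X = 2 | obs) = 7/11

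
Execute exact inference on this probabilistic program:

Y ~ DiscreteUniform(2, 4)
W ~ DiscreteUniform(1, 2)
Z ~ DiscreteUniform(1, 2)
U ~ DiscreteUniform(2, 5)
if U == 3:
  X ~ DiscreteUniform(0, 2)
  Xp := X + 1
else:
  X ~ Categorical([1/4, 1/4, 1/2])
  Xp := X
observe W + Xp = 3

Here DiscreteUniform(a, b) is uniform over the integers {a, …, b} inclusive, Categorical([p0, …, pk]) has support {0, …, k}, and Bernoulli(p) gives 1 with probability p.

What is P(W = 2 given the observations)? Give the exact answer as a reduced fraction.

Enumerate traces; 48 have nonzero weight after conditioning:
  (Y=2, W=1, Z=1, U=2, X=2) weight 1/96
  (Y=2, W=1, Z=1, U=3, X=1) weight 1/144
  (Y=2, W=1, Z=1, U=4, X=2) weight 1/96
  (Y=2, W=1, Z=1, U=5, X=2) weight 1/96
  (Y=2, W=1, Z=2, U=2, X=2) weight 1/96
  (Y=2, W=1, Z=2, U=3, X=1) weight 1/144
  (Y=2, W=1, Z=2, U=4, X=2) weight 1/96
  (Y=2, W=1, Z=2, U=5, X=2) weight 1/96
  (Y=2, W=2, Z=1, U=2, X=1) weight 1/192
  … 39 more
Group by W:
  weight(W=1) = 11/48
  weight(W=2) = 13/96
Total weight = 11/48 + 13/96 = 35/96
P(W=1 | obs) = 11/48 / 35/96 = 22/35
P(W=2 | obs) = 13/96 / 35/96 = 13/35

P(W = 2 | obs) = 13/35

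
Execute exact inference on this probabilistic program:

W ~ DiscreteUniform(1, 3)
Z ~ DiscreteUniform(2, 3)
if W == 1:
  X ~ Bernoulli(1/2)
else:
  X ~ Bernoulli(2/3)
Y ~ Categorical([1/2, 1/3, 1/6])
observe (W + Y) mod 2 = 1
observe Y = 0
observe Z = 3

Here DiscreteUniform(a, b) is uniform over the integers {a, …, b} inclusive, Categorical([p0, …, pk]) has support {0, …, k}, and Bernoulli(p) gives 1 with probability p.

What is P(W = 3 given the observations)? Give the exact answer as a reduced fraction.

Enumerate traces; 4 have nonzero weight after conditioning:
  (W=1, Z=3, X=0, Y=0) weight 1/24
  (W=1, Z=3, X=1, Y=0) weight 1/24
  (W=3, Z=3, X=0, Y=0) weight 1/36
  (W=3, Z=3, X=1, Y=0) weight 1/18
Group by W:
  weight(W=1) = 1/12
  weight(W=3) = 1/12
Total weight = 1/12 + 1/12 = 1/6
P(W=1 | obs) = 1/12 / 1/6 = 1/2
P(W=3 | obs) = 1/12 / 1/6 = 1/2

P(W = 3 | obs) = 1/2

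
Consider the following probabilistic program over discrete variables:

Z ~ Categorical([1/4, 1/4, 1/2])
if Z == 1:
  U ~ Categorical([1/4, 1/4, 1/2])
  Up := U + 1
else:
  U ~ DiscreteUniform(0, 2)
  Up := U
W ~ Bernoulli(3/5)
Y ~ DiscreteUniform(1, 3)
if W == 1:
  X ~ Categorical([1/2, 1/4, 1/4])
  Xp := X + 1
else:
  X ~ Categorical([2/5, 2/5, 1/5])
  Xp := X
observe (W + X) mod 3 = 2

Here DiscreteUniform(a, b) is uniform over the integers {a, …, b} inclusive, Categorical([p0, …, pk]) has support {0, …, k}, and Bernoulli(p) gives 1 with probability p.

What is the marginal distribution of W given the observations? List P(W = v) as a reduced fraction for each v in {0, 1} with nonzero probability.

Enumerate traces; 54 have nonzero weight after conditioning:
  (Z=0, U=0, W=0, Y=1, X=2) weight 1/450
  (Z=0, U=0, W=0, Y=2, X=2) weight 1/450
  (Z=0, U=0, W=0, Y=3, X=2) weight 1/450
  (Z=0, U=0, W=1, Y=1, X=1) weight 1/240
  (Z=0, U=0, W=1, Y=2, X=1) weight 1/240
  (Z=0, U=0, W=1, Y=3, X=1) weight 1/240
  (Z=0, U=1, W=0, Y=1, X=2) weight 1/450
  (Z=0, U=1, W=0, Y=2, X=2) weight 1/450
  … 46 more
Group by W:
  weight(W=0) = 2/25
  weight(W=1) = 3/20
Total weight = 2/25 + 3/20 = 23/100
P(W=0 | obs) = 2/25 / 23/100 = 8/23
P(W=1 | obs) = 3/20 / 23/100 = 15/23

P(W=0) = 8/23, P(W=1) = 15/23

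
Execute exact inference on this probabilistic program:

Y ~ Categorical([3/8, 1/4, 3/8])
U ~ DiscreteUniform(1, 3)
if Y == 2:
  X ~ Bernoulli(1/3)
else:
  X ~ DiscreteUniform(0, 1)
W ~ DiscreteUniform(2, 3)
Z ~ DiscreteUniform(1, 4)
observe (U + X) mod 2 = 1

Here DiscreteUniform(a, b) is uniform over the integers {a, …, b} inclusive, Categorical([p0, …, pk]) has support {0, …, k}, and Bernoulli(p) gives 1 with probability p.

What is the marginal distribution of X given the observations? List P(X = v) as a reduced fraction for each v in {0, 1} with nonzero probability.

P(X=0) = 18/25, P(X=1) = 7/25

Enumerate traces; 72 have nonzero weight after conditioning:
  (Y=0, U=1, X=0, W=2, Z=1) weight 1/128
  (Y=0, U=1, X=0, W=2, Z=2) weight 1/128
  (Y=0, U=1, X=0, W=2, Z=3) weight 1/128
  (Y=0, U=1, X=0, W=2, Z=4) weight 1/128
  (Y=0, U=1, X=0, W=3, Z=1) weight 1/128
  (Y=0, U=1, X=0, W=3, Z=2) weight 1/128
  (Y=0, U=1, X=0, W=3, Z=3) weight 1/128
  (Y=0, U=1, X=0, W=3, Z=4) weight 1/128
  (Y=0, U=2, X=1, W=2, Z=1) weight 1/128
  … 63 more
Group by X:
  weight(X=0) = 3/8
  weight(X=1) = 7/48
Total weight = 3/8 + 7/48 = 25/48
P(X=0 | obs) = 3/8 / 25/48 = 18/25
P(X=1 | obs) = 7/48 / 25/48 = 7/25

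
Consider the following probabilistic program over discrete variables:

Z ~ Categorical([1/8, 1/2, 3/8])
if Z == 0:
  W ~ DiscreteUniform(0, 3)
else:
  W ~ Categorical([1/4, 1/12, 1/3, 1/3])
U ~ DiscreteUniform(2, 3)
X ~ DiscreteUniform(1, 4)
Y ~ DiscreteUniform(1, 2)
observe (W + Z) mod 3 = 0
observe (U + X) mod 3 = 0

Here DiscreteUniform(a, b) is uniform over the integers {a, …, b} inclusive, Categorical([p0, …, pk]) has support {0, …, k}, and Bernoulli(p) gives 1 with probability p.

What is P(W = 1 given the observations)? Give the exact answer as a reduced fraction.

P(W = 1 | obs) = 3/25

Enumerate traces; 24 have nonzero weight after conditioning:
  (Z=0, W=0, U=2, X=1, Y=1) weight 1/512
  (Z=0, W=0, U=2, X=1, Y=2) weight 1/512
  (Z=0, W=0, U=2, X=4, Y=1) weight 1/512
  (Z=0, W=0, U=2, X=4, Y=2) weight 1/512
  (Z=0, W=0, U=3, X=3, Y=1) weight 1/512
  (Z=0, W=0, U=3, X=3, Y=2) weight 1/512
  (Z=0, W=3, U=2, X=1, Y=1) weight 1/512
  (Z=0, W=3, U=2, X=1, Y=2) weight 1/512
  (Z=1, W=2, U=2, X=1, Y=1) weight 1/96
  (Z=2, W=1, U=2, X=1, Y=1) weight 1/512
  … 14 more
Group by W:
  weight(W=0) = 3/256
  weight(W=1) = 3/256
  weight(W=2) = 1/16
  weight(W=3) = 3/256
Total weight = 3/256 + 3/256 + 1/16 + 3/256 = 25/256
P(W=0 | obs) = 3/256 / 25/256 = 3/25
P(W=1 | obs) = 3/256 / 25/256 = 3/25
P(W=2 | obs) = 1/16 / 25/256 = 16/25
P(W=3 | obs) = 3/256 / 25/256 = 3/25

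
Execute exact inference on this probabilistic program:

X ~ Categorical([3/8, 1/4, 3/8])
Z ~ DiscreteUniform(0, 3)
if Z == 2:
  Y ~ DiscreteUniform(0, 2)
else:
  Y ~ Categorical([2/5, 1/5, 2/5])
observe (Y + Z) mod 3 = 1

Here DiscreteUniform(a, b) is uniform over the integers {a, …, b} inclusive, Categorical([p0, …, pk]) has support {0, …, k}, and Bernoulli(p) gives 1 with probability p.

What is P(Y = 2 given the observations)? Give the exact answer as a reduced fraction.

Enumerate traces; 12 have nonzero weight after conditioning:
  (X=0, Z=0, Y=1) weight 3/160
  (X=0, Z=1, Y=0) weight 3/80
  (X=0, Z=2, Y=2) weight 1/32
  (X=0, Z=3, Y=1) weight 3/160
  (X=1, Z=0, Y=1) weight 1/80
  (X=1, Z=1, Y=0) weight 1/40
  (X=1, Z=2, Y=2) weight 1/48
  (X=1, Z=3, Y=1) weight 1/80
  … 4 more
Group by Y:
  weight(Y=0) = 1/10
  weight(Y=1) = 1/10
  weight(Y=2) = 1/12
Total weight = 1/10 + 1/10 + 1/12 = 17/60
P(Y=0 | obs) = 1/10 / 17/60 = 6/17
P(Y=1 | obs) = 1/10 / 17/60 = 6/17
P(Y=2 | obs) = 1/12 / 17/60 = 5/17

P(Y = 2 | obs) = 5/17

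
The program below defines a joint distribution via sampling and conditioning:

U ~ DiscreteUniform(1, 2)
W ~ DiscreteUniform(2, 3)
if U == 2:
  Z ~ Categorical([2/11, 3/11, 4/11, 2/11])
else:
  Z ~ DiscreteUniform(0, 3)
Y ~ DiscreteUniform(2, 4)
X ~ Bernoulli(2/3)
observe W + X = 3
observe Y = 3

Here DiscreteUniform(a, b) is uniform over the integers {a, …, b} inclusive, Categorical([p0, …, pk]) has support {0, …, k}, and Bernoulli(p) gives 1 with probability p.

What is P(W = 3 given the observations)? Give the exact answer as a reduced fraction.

P(W = 3 | obs) = 1/3

Enumerate traces; 16 have nonzero weight after conditioning:
  (U=1, W=2, Z=0, Y=3, X=1) weight 1/72
  (U=1, W=2, Z=1, Y=3, X=1) weight 1/72
  (U=1, W=2, Z=2, Y=3, X=1) weight 1/72
  (U=1, W=2, Z=3, Y=3, X=1) weight 1/72
  (U=1, W=3, Z=0, Y=3, X=0) weight 1/144
  (U=1, W=3, Z=1, Y=3, X=0) weight 1/144
  (U=1, W=3, Z=2, Y=3, X=0) weight 1/144
  (U=1, W=3, Z=3, Y=3, X=0) weight 1/144
  … 8 more
Group by W:
  weight(W=2) = 1/9
  weight(W=3) = 1/18
Total weight = 1/9 + 1/18 = 1/6
P(W=2 | obs) = 1/9 / 1/6 = 2/3
P(W=3 | obs) = 1/18 / 1/6 = 1/3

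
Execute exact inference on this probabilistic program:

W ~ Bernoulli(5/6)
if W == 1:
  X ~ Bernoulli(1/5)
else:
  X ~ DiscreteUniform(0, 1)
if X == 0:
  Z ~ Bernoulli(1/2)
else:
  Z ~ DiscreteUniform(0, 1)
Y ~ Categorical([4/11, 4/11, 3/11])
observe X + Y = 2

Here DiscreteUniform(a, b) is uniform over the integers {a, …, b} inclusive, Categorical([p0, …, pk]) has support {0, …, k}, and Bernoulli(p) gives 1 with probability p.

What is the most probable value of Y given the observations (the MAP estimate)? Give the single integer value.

argmax_v P(Y = v | obs) = 2

Enumerate traces; 8 have nonzero weight after conditioning:
  (W=0, X=0, Z=0, Y=2) weight 1/88
  (W=0, X=0, Z=1, Y=2) weight 1/88
  (W=0, X=1, Z=0, Y=1) weight 1/66
  (W=0, X=1, Z=1, Y=1) weight 1/66
  (W=1, X=0, Z=0, Y=2) weight 1/11
  (W=1, X=0, Z=1, Y=2) weight 1/11
  (W=1, X=1, Z=0, Y=1) weight 1/33
  (W=1, X=1, Z=1, Y=1) weight 1/33
Group by Y:
  weight(Y=1) = 1/11
  weight(Y=2) = 9/44
Total weight = 1/11 + 9/44 = 13/44
P(Y=1 | obs) = 1/11 / 13/44 = 4/13
P(Y=2 | obs) = 9/44 / 13/44 = 9/13
argmax = 2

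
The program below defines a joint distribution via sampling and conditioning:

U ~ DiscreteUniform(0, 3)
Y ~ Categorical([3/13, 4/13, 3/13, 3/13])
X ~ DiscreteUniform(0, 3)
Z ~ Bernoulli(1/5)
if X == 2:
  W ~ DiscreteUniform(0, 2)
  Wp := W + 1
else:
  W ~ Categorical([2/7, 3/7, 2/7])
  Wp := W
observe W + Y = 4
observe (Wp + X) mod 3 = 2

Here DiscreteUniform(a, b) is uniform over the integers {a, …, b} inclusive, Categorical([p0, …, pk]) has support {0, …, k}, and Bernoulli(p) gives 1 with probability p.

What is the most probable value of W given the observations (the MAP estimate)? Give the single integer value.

Enumerate traces; 32 have nonzero weight after conditioning:
  (U=0, Y=2, X=0, Z=0, W=2) weight 3/910
  (U=0, Y=2, X=0, Z=1, W=2) weight 3/3640
  (U=0, Y=2, X=2, Z=0, W=2) weight 1/260
  (U=0, Y=2, X=2, Z=1, W=2) weight 1/1040
  (U=0, Y=2, X=3, Z=0, W=2) weight 3/910
  (U=0, Y=2, X=3, Z=1, W=2) weight 3/3640
  (U=0, Y=3, X=1, Z=0, W=1) weight 9/1820
  (U=0, Y=3, X=1, Z=1, W=1) weight 9/7280
  … 24 more
Group by W:
  weight(W=1) = 9/364
  weight(W=2) = 19/364
Total weight = 9/364 + 19/364 = 1/13
P(W=1 | obs) = 9/364 / 1/13 = 9/28
P(W=2 | obs) = 19/364 / 1/13 = 19/28
argmax = 2

argmax_v P(W = v | obs) = 2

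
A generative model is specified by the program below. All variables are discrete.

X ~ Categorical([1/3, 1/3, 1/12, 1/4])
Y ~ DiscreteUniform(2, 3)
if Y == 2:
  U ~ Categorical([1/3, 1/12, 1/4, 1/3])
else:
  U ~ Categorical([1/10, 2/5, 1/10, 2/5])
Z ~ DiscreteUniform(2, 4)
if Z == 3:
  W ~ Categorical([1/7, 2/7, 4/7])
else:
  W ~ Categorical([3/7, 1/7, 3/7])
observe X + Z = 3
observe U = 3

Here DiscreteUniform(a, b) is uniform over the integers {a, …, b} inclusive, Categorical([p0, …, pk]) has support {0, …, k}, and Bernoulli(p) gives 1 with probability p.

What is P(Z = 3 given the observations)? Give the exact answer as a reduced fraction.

Enumerate traces; 12 have nonzero weight after conditioning:
  (X=0, Y=2, U=3, Z=3, W=0) weight 1/378
  (X=0, Y=2, U=3, Z=3, W=1) weight 1/189
  (X=0, Y=2, U=3, Z=3, W=2) weight 2/189
  (X=0, Y=3, U=3, Z=3, W=0) weight 1/315
  (X=0, Y=3, U=3, Z=3, W=1) weight 2/315
  (X=0, Y=3, U=3, Z=3, W=2) weight 4/315
  (X=1, Y=2, U=3, Z=2, W=0) weight 1/126
  (X=1, Y=2, U=3, Z=2, W=1) weight 1/378
  … 4 more
Group by Z:
  weight(Z=2) = 11/270
  weight(Z=3) = 11/270
Total weight = 11/270 + 11/270 = 11/135
P(Z=2 | obs) = 11/270 / 11/135 = 1/2
P(Z=3 | obs) = 11/270 / 11/135 = 1/2

P(Z = 3 | obs) = 1/2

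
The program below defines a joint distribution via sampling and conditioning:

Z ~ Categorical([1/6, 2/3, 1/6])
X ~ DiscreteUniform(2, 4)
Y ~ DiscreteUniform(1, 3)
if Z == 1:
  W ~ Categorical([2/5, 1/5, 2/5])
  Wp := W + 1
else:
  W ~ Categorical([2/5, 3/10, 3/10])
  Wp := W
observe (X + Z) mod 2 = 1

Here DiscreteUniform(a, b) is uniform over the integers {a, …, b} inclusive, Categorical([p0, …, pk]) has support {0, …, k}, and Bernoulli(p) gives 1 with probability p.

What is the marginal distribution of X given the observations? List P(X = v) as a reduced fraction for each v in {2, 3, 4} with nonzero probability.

P(X=2) = 2/5, P(X=3) = 1/5, P(X=4) = 2/5

Enumerate traces; 36 have nonzero weight after conditioning:
  (Z=0, X=3, Y=1, W=0) weight 1/135
  (Z=0, X=3, Y=1, W=1) weight 1/180
  (Z=0, X=3, Y=1, W=2) weight 1/180
  (Z=0, X=3, Y=2, W=0) weight 1/135
  (Z=0, X=3, Y=2, W=1) weight 1/180
  (Z=0, X=3, Y=2, W=2) weight 1/180
  (Z=0, X=3, Y=3, W=0) weight 1/135
  (Z=0, X=3, Y=3, W=1) weight 1/180
  (Z=1, X=2, Y=1, W=0) weight 4/135
  (Z=1, X=4, Y=1, W=0) weight 4/135
  … 26 more
Group by X:
  weight(X=2) = 2/9
  weight(X=3) = 1/9
  weight(X=4) = 2/9
Total weight = 2/9 + 1/9 + 2/9 = 5/9
P(X=2 | obs) = 2/9 / 5/9 = 2/5
P(X=3 | obs) = 1/9 / 5/9 = 1/5
P(X=4 | obs) = 2/9 / 5/9 = 2/5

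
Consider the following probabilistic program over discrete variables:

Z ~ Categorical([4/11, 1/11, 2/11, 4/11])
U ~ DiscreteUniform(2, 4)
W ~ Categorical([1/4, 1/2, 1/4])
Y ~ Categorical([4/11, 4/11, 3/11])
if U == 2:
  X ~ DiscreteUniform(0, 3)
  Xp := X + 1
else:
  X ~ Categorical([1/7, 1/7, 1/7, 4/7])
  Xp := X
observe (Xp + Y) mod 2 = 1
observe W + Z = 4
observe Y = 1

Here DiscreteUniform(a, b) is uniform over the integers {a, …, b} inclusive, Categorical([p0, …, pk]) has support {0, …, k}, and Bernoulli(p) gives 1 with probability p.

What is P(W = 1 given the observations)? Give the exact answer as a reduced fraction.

Enumerate traces; 12 have nonzero weight after conditioning:
  (Z=2, U=2, W=2, Y=1, X=1) weight 1/726
  (Z=2, U=2, W=2, Y=1, X=3) weight 1/726
  (Z=2, U=3, W=2, Y=1, X=0) weight 2/2541
  (Z=2, U=3, W=2, Y=1, X=2) weight 2/2541
  (Z=2, U=4, W=2, Y=1, X=0) weight 2/2541
  (Z=2, U=4, W=2, Y=1, X=2) weight 2/2541
  (Z=3, U=2, W=1, Y=1, X=1) weight 2/363
  (Z=3, U=2, W=1, Y=1, X=3) weight 2/363
  … 4 more
Group by W:
  weight(W=1) = 20/847
  weight(W=2) = 5/847
Total weight = 20/847 + 5/847 = 25/847
P(W=1 | obs) = 20/847 / 25/847 = 4/5
P(W=2 | obs) = 5/847 / 25/847 = 1/5

P(W = 1 | obs) = 4/5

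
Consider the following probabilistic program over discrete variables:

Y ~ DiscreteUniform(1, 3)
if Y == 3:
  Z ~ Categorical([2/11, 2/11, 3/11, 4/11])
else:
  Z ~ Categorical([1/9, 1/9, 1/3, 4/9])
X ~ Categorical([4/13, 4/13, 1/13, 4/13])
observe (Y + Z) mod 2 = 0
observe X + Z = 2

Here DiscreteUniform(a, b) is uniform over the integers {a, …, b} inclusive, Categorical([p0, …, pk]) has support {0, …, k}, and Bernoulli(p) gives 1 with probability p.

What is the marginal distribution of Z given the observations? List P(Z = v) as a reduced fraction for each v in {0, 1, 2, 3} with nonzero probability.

Enumerate traces; 4 have nonzero weight after conditioning:
  (Y=1, Z=1, X=1) weight 4/351
  (Y=2, Z=0, X=2) weight 1/351
  (Y=2, Z=2, X=0) weight 4/117
  (Y=3, Z=1, X=1) weight 8/429
Group by Z:
  weight(Z=0) = 1/351
  weight(Z=1) = 116/3861
  weight(Z=2) = 4/117
Total weight = 1/351 + 116/3861 + 4/117 = 259/3861
P(Z=0 | obs) = 1/351 / 259/3861 = 11/259
P(Z=1 | obs) = 116/3861 / 259/3861 = 116/259
P(Z=2 | obs) = 4/117 / 259/3861 = 132/259

P(Z=0) = 11/259, P(Z=1) = 116/259, P(Z=2) = 132/259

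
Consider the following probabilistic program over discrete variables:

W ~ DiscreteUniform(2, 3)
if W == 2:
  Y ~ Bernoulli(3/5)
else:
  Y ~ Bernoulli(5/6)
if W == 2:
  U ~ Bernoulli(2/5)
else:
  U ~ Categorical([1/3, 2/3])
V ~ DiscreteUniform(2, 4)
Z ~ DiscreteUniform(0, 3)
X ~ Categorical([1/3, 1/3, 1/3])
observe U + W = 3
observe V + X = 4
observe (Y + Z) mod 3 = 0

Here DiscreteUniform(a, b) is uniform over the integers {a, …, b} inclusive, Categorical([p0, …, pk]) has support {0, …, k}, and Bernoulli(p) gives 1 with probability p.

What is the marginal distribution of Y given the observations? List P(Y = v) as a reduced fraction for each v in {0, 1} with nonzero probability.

Enumerate traces; 18 have nonzero weight after conditioning:
  (W=2, Y=0, U=1, V=2, Z=0, X=2) weight 1/450
  (W=2, Y=0, U=1, V=2, Z=3, X=2) weight 1/450
  (W=2, Y=0, U=1, V=3, Z=0, X=1) weight 1/450
  (W=2, Y=0, U=1, V=3, Z=3, X=1) weight 1/450
  (W=2, Y=0, U=1, V=4, Z=0, X=0) weight 1/450
  (W=2, Y=0, U=1, V=4, Z=3, X=0) weight 1/450
  (W=2, Y=1, U=1, V=2, Z=2, X=2) weight 1/300
  (W=2, Y=1, U=1, V=3, Z=2, X=1) weight 1/300
  … 10 more
Group by Y:
  weight(Y=0) = 97/5400
  weight(Y=1) = 233/10800
Total weight = 97/5400 + 233/10800 = 427/10800
P(Y=0 | obs) = 97/5400 / 427/10800 = 194/427
P(Y=1 | obs) = 233/10800 / 427/10800 = 233/427

P(Y=0) = 194/427, P(Y=1) = 233/427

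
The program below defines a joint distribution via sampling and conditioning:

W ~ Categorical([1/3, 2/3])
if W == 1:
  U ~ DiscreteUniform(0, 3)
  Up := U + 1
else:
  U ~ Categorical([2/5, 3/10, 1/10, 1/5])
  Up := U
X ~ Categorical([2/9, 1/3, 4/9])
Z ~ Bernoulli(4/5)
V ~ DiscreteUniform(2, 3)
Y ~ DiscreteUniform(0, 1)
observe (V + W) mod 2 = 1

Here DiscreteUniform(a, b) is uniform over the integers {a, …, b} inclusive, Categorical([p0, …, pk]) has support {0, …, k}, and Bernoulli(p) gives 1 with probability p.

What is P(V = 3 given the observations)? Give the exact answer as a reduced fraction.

Enumerate traces; 96 have nonzero weight after conditioning:
  (W=0, U=0, X=0, Z=0, V=3, Y=0) weight 1/675
  (W=0, U=0, X=0, Z=0, V=3, Y=1) weight 1/675
  (W=0, U=0, X=0, Z=1, V=3, Y=0) weight 4/675
  (W=0, U=0, X=0, Z=1, V=3, Y=1) weight 4/675
  (W=0, U=0, X=1, Z=0, V=3, Y=0) weight 1/450
  (W=0, U=0, X=1, Z=0, V=3, Y=1) weight 1/450
  (W=0, U=0, X=1, Z=1, V=3, Y=0) weight 2/225
  (W=0, U=0, X=1, Z=1, V=3, Y=1) weight 2/225
  (W=1, U=0, X=0, Z=0, V=2, Y=0) weight 1/540
  … 87 more
Group by V:
  weight(V=2) = 1/3
  weight(V=3) = 1/6
Total weight = 1/3 + 1/6 = 1/2
P(V=2 | obs) = 1/3 / 1/2 = 2/3
P(V=3 | obs) = 1/6 / 1/2 = 1/3

P(V = 3 | obs) = 1/3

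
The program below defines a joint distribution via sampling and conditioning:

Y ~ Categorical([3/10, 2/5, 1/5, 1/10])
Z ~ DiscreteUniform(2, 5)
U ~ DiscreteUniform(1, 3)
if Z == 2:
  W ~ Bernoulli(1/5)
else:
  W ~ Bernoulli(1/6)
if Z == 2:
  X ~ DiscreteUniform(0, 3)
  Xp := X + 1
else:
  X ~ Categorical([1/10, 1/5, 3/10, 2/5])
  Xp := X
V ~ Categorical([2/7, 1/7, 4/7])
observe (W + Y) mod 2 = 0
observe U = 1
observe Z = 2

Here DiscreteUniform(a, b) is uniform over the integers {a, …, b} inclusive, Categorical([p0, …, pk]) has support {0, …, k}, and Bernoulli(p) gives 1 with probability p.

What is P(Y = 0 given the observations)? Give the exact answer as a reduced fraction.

P(Y = 0 | obs) = 12/25

Enumerate traces; 48 have nonzero weight after conditioning:
  (Y=0, Z=2, U=1, W=0, X=0, V=0) weight 1/700
  (Y=0, Z=2, U=1, W=0, X=0, V=1) weight 1/1400
  (Y=0, Z=2, U=1, W=0, X=0, V=2) weight 1/350
  (Y=0, Z=2, U=1, W=0, X=1, V=0) weight 1/700
  (Y=0, Z=2, U=1, W=0, X=1, V=1) weight 1/1400
  (Y=0, Z=2, U=1, W=0, X=1, V=2) weight 1/350
  (Y=0, Z=2, U=1, W=0, X=2, V=0) weight 1/700
  (Y=0, Z=2, U=1, W=0, X=2, V=1) weight 1/1400
  (Y=1, Z=2, U=1, W=1, X=0, V=0) weight 1/2100
  (Y=2, Z=2, U=1, W=0, X=0, V=0) weight 1/1050
  … 38 more
Group by Y:
  weight(Y=0) = 1/50
  weight(Y=1) = 1/150
  weight(Y=2) = 1/75
  weight(Y=3) = 1/600
Total weight = 1/50 + 1/150 + 1/75 + 1/600 = 1/24
P(Y=0 | obs) = 1/50 / 1/24 = 12/25
P(Y=1 | obs) = 1/150 / 1/24 = 4/25
P(Y=2 | obs) = 1/75 / 1/24 = 8/25
P(Y=3 | obs) = 1/600 / 1/24 = 1/25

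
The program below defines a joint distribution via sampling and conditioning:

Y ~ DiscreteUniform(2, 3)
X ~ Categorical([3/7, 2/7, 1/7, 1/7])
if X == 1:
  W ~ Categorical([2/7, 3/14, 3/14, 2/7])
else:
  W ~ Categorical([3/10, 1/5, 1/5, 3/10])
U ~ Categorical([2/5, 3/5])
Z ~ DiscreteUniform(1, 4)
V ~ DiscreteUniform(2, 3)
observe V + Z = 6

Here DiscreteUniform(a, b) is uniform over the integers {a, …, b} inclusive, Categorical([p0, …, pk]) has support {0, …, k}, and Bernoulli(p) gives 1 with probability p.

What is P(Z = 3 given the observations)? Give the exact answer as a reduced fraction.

P(Z = 3 | obs) = 1/2

Enumerate traces; 128 have nonzero weight after conditioning:
  (Y=2, X=0, W=0, U=0, Z=3, V=3) weight 9/2800
  (Y=2, X=0, W=0, U=0, Z=4, V=2) weight 9/2800
  (Y=2, X=0, W=0, U=1, Z=3, V=3) weight 27/5600
  (Y=2, X=0, W=0, U=1, Z=4, V=2) weight 27/5600
  (Y=2, X=0, W=1, U=0, Z=3, V=3) weight 3/1400
  (Y=2, X=0, W=1, U=0, Z=4, V=2) weight 3/1400
  (Y=2, X=0, W=1, U=1, Z=3, V=3) weight 9/2800
  (Y=2, X=0, W=1, U=1, Z=4, V=2) weight 9/2800
  … 120 more
Group by Z:
  weight(Z=3) = 1/8
  weight(Z=4) = 1/8
Total weight = 1/8 + 1/8 = 1/4
P(Z=3 | obs) = 1/8 / 1/4 = 1/2
P(Z=4 | obs) = 1/8 / 1/4 = 1/2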